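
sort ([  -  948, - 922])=[ - 948, - 922 ] 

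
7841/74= 7841/74= 105.96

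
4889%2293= 303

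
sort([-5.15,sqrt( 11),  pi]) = [ - 5.15, pi, sqrt ( 11)]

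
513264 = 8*64158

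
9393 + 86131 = 95524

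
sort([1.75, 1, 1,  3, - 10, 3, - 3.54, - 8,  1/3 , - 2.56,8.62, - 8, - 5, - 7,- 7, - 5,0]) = [ - 10, - 8, - 8, - 7, - 7, - 5, - 5,-3.54 ,-2.56, 0,1/3,  1,1,1.75,3,3,8.62]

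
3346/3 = 1115 + 1/3 = 1115.33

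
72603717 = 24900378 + 47703339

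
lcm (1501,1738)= 33022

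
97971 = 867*113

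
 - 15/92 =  - 15/92 =-0.16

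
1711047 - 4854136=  - 3143089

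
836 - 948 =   -  112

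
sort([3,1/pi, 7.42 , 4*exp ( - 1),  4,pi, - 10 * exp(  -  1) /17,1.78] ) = [-10*exp(- 1)/17, 1/pi, 4*exp ( - 1 ),1.78,3, pi,4,7.42 ]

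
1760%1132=628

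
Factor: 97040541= 3^1*13^1*2488219^1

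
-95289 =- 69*1381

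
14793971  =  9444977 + 5348994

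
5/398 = 5/398 = 0.01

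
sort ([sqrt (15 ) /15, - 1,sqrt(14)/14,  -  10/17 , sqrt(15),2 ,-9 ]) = [-9,-1,-10/17,sqrt( 15 ) /15,sqrt(  14)/14, 2, sqrt(15 )]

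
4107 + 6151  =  10258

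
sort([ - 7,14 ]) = [  -  7,  14 ]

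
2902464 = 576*5039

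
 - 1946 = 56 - 2002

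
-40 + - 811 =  - 851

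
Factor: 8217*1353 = 3^3*11^2*41^1*83^1 =11117601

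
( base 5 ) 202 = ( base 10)52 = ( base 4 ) 310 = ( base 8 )64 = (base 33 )1j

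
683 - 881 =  - 198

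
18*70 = 1260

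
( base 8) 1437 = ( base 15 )384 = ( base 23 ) 1BH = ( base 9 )1077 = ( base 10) 799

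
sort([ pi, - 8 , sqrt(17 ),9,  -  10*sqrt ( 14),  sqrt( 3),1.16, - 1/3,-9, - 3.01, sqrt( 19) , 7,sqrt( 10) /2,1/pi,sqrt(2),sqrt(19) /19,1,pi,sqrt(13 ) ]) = [-10 *sqrt(14), -9, - 8,- 3.01, - 1/3,sqrt(19)/19, 1/pi,1,1.16, sqrt( 2),sqrt(10) /2 , sqrt(3),pi,pi,sqrt( 13), sqrt( 17),sqrt(19 ),7, 9 ] 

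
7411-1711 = 5700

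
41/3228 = 41/3228 = 0.01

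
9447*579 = 5469813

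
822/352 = 411/176 = 2.34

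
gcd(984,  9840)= 984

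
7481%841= 753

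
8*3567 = 28536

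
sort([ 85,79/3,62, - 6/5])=[ - 6/5, 79/3, 62,85 ] 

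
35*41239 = 1443365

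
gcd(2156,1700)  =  4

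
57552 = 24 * 2398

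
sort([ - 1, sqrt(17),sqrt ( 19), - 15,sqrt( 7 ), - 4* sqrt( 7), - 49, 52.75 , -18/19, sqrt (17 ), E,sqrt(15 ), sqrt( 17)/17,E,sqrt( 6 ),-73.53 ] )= [-73.53, - 49,  -  15,-4*sqrt(7), - 1, - 18/19,sqrt (17) /17,sqrt( 6), sqrt( 7), E , E, sqrt(15) , sqrt (17 ), sqrt (17), sqrt(19),52.75 ] 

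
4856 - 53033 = -48177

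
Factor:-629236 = - 2^2*47^1*3347^1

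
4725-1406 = 3319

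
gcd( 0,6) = 6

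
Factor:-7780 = -2^2 *5^1*389^1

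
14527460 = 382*38030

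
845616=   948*892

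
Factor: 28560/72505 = 2^4*3^1 * 7^1* 853^( - 1)   =  336/853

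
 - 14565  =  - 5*2913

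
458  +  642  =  1100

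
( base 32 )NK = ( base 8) 1364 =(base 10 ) 756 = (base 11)628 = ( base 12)530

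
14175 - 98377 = -84202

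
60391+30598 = 90989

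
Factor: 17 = 17^1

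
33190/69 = 481 + 1/69 = 481.01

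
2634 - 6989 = - 4355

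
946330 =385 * 2458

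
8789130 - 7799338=989792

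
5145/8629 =5145/8629 = 0.60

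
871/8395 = 871/8395 = 0.10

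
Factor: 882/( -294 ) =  - 3= - 3^1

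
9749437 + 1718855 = 11468292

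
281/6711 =281/6711 = 0.04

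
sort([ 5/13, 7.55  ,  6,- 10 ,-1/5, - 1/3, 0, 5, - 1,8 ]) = [ - 10,-1 ,-1/3,-1/5, 0,5/13, 5, 6, 7.55,8]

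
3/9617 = 3/9617 = 0.00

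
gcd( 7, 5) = 1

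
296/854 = 148/427 = 0.35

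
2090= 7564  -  5474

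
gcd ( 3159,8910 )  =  81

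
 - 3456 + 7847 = 4391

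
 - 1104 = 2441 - 3545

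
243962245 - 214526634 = 29435611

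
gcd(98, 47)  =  1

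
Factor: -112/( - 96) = 7/6  =  2^( - 1)*3^( - 1 ) * 7^1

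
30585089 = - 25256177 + 55841266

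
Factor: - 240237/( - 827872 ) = 2^( -5)*3^2*41^ ( - 1)*631^( -1)*26693^1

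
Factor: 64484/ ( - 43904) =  - 47/32= - 2^( - 5 )*47^1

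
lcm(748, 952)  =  10472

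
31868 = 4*7967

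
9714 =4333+5381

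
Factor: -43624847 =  - 7^2*890303^1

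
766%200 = 166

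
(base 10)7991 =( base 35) 6IB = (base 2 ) 1111100110111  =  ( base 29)9eg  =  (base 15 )257B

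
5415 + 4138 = 9553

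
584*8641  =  5046344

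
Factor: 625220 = 2^2*5^1 * 43^1*727^1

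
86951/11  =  86951/11 =7904.64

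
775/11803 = 775/11803 = 0.07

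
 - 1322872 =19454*( - 68 ) 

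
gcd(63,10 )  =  1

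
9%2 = 1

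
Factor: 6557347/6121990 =2^( - 1)*5^( - 1)*7^( - 1)*19^( - 1 ) * 71^1*4603^(-1)*92357^1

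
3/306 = 1/102 = 0.01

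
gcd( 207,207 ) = 207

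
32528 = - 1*(  -  32528 )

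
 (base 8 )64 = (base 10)52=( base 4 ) 310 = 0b110100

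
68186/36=34093/18 = 1894.06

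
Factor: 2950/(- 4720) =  - 5/8 =- 2^( - 3)*5^1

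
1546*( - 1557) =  - 2407122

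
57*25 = 1425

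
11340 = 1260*9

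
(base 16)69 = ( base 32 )39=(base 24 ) 49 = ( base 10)105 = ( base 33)36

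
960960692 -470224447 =490736245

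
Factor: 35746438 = 2^1*7^1*13^1*197^1*997^1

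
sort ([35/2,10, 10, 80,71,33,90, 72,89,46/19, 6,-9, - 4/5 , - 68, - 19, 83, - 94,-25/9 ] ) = [  -  94, - 68,  -  19, -9,-25/9,  -  4/5,46/19, 6, 10, 10,35/2 , 33, 71, 72,80, 83 , 89, 90 ]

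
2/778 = 1/389 = 0.00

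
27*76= 2052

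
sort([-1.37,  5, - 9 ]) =[ - 9,-1.37,5] 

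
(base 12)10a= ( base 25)64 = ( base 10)154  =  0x9A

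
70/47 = 70/47 = 1.49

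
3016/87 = 34 + 2/3=34.67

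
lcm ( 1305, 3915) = 3915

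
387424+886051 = 1273475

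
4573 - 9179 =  - 4606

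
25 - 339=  - 314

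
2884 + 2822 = 5706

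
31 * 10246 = 317626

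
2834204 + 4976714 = 7810918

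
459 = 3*153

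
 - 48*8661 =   -  415728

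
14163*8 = 113304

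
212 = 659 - 447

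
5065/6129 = 5065/6129 = 0.83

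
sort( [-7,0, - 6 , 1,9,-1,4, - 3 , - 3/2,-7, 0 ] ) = [ - 7, - 7, - 6, - 3, - 3/2, - 1, 0, 0,  1,4,9]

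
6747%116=19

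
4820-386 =4434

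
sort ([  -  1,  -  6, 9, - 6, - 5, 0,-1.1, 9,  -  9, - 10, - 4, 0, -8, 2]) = [ - 10, - 9,  -  8 , - 6, - 6, - 5 ,-4,-1.1, - 1, 0, 0, 2 , 9, 9]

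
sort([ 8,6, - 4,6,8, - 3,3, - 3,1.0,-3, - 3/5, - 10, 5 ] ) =[ - 10, - 4, - 3 , - 3, - 3, - 3/5,1.0,3, 5,6,6,8, 8 ] 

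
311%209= 102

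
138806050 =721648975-582842925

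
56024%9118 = 1316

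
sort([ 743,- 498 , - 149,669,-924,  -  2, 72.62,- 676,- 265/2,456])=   [  -  924 , - 676, - 498, - 149,  -  265/2,-2,72.62,  456, 669,743]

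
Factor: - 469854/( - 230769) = 226/111  =  2^1*3^( - 1 ) * 37^( - 1 )*113^1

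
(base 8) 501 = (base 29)b2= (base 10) 321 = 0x141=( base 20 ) g1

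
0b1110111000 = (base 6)4224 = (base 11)796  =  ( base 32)to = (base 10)952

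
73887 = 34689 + 39198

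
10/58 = 5/29 = 0.17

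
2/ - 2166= - 1+1082/1083=- 0.00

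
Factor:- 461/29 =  - 29^ (  -  1 )*461^1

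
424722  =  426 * 997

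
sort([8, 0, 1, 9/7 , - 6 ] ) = [-6, 0, 1,9/7,8 ]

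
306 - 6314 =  - 6008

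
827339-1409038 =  - 581699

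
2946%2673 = 273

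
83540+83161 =166701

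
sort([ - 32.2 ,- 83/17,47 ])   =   [ - 32.2, - 83/17, 47 ]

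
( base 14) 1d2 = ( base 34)b6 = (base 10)380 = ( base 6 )1432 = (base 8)574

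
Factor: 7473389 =7^1*11^1*71^1 * 1367^1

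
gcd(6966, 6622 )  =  86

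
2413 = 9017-6604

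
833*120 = 99960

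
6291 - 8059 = -1768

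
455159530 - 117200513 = 337959017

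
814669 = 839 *971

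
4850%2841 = 2009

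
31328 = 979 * 32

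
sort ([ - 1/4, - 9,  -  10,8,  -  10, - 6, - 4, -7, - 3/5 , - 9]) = [ - 10, - 10, - 9, - 9,-7, - 6,- 4,  -  3/5,-1/4,8]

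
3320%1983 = 1337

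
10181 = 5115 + 5066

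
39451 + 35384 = 74835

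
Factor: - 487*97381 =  - 47424547 = -487^1*97381^1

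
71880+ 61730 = 133610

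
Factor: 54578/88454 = 29^1*47^( - 1 ) = 29/47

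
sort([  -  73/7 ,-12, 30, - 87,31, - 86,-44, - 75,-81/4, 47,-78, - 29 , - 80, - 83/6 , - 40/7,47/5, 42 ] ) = [ - 87 , - 86, - 80  , - 78, - 75,-44,-29, - 81/4, - 83/6, - 12, - 73/7,  -  40/7, 47/5,  30,31 , 42,47] 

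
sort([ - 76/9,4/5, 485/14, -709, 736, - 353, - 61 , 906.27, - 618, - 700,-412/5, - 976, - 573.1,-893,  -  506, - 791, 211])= [ -976, - 893,-791, - 709, - 700, - 618, - 573.1, - 506, - 353, - 412/5, - 61,  -  76/9, 4/5,485/14, 211, 736, 906.27] 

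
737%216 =89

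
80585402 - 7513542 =73071860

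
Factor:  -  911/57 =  - 3^( - 1) * 19^(  -  1)*911^1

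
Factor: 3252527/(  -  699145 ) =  - 5^ ( - 1 ) * 67^( - 1)*2087^( - 1 )*3252527^1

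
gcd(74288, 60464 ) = 16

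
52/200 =13/50 = 0.26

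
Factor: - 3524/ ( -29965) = 2^2*5^( - 1 )*13^( - 1 )*461^(- 1 )*881^1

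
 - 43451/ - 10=4345 + 1/10 = 4345.10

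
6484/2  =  3242 = 3242.00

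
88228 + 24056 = 112284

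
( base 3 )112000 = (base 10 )378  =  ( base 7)1050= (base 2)101111010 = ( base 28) de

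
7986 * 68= 543048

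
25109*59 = 1481431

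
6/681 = 2/227 = 0.01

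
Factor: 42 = 2^1 * 3^1*7^1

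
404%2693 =404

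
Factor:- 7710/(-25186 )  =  15/49 =3^1*5^1 * 7^( - 2 )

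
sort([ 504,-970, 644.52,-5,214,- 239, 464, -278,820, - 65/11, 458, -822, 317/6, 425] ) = [-970,  -  822,-278, - 239, - 65/11,-5,317/6, 214,425,458,464, 504,644.52,820 ] 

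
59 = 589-530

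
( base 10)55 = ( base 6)131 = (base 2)110111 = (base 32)1N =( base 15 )3a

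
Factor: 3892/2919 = 4/3 = 2^2*3^( - 1) 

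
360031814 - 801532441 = - 441500627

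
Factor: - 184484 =  -  2^2*17^1* 2713^1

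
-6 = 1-7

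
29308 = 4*7327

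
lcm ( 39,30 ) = 390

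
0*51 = 0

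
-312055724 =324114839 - 636170563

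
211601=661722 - 450121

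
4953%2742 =2211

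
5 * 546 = 2730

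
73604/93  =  73604/93 = 791.44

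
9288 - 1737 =7551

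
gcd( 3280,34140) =20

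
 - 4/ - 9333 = 4/9333 = 0.00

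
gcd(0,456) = 456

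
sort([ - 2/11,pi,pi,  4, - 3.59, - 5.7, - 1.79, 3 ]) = [ - 5.7, - 3.59,-1.79, - 2/11, 3,pi,pi,  4 ]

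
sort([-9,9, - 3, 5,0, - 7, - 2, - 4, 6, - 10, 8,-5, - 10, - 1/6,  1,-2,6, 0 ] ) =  [  -  10,  -  10, - 9, - 7, - 5,-4 , - 3, - 2,-2, - 1/6, 0, 0,1, 5,  6,6,8, 9]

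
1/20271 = 1/20271 = 0.00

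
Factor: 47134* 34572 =2^3*3^1*43^1*67^1*23567^1 =1629516648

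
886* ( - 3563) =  - 3156818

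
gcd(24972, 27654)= 6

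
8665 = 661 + 8004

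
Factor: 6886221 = 3^1*2295407^1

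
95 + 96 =191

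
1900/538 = 3+ 143/269 = 3.53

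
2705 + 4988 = 7693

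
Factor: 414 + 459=3^2*97^1 = 873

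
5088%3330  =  1758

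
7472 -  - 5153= 12625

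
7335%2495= 2345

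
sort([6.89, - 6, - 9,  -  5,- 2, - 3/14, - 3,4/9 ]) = [- 9, -6, - 5,  -  3, - 2, - 3/14,  4/9,6.89]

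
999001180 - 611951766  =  387049414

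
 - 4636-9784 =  - 14420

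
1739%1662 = 77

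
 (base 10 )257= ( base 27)9e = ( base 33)7Q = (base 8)401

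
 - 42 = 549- 591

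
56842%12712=5994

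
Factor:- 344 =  - 2^3*43^1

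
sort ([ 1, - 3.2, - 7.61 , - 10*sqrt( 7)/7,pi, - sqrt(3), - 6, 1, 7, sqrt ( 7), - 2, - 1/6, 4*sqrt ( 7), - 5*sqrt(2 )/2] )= [ - 7.61, - 6, - 10*sqrt( 7) /7, - 5*sqrt(2)/2, - 3.2,-2 , - sqrt(3), - 1/6,  1, 1, sqrt(7),pi, 7, 4*sqrt(7)] 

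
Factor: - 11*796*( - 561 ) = 4912116 =2^2*3^1*11^2*17^1*199^1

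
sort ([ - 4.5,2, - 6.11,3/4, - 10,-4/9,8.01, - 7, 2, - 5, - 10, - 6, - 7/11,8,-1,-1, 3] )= [ - 10,-10,-7, - 6.11, - 6 , - 5, - 4.5, - 1, - 1 , - 7/11, - 4/9,3/4,2, 2 , 3,8,8.01 ] 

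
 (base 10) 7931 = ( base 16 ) 1EFB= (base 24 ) dib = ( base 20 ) JGB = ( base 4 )1323323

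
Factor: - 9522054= -2^1*3^2 * 529003^1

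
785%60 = 5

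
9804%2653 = 1845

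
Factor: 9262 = 2^1*11^1*421^1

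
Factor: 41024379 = 3^1 * 11^1 * 37^1*33599^1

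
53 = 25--28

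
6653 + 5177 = 11830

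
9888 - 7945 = 1943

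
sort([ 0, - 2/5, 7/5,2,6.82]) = [  -  2/5,  0, 7/5,2, 6.82 ]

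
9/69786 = 1/7754 = 0.00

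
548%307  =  241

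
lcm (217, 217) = 217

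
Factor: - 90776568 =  - 2^3 * 3^1*181^1*20897^1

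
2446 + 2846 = 5292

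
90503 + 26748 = 117251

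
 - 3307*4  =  - 13228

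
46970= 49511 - 2541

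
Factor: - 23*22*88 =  - 44528= -  2^4*11^2 *23^1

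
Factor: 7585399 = 839^1*9041^1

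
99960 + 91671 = 191631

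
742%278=186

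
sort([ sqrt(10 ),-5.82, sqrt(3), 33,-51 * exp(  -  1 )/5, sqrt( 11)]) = [ - 5.82 , -51 * exp( - 1)/5,sqrt(3), sqrt(10),sqrt( 11),  33]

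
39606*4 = 158424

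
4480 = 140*32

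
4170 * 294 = 1225980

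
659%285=89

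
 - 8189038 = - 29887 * 274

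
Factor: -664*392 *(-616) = 160337408 = 2^9*7^3*11^1*83^1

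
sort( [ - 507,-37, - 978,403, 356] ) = [ - 978, - 507,  -  37, 356 , 403 ]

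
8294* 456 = 3782064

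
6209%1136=529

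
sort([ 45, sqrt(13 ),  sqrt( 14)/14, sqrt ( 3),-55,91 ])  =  [-55,  sqrt(14)/14,sqrt(3),sqrt(13 ),45,91 ] 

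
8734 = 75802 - 67068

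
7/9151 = 7/9151= 0.00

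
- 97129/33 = -97129/33 = - 2943.30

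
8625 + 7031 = 15656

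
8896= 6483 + 2413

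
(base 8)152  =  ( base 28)3M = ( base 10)106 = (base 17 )64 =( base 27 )3P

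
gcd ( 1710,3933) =171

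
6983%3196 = 591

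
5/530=1/106 = 0.01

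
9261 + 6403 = 15664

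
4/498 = 2/249 = 0.01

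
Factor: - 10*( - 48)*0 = 0 =0^1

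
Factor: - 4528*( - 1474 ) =6674272 = 2^5 * 11^1 * 67^1*283^1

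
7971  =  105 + 7866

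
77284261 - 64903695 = 12380566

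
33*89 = 2937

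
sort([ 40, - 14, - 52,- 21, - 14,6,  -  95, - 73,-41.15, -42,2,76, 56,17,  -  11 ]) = [ -95 , -73, - 52 ,-42, - 41.15, - 21, - 14 ,- 14, - 11,2 , 6,17,40, 56,76 ] 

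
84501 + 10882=95383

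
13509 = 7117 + 6392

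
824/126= 6 + 34/63 = 6.54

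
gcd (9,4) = 1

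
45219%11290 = 59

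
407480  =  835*488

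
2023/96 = 2023/96=21.07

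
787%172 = 99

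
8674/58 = 4337/29=149.55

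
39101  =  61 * 641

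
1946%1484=462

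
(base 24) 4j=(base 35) 3a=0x73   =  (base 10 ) 115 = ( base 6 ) 311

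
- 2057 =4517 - 6574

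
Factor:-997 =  - 997^1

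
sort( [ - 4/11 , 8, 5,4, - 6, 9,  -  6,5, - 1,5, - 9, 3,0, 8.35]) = [ - 9, - 6, - 6, - 1, - 4/11,0, 3,4,5, 5, 5, 8, 8.35, 9]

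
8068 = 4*2017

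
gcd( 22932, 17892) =252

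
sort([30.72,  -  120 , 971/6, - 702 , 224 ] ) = [ - 702, - 120,30.72, 971/6, 224] 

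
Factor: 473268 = 2^2*3^1*39439^1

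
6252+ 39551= 45803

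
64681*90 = 5821290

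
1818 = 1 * 1818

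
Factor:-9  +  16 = 7 = 7^1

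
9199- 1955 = 7244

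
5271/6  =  878+1/2 = 878.50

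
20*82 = 1640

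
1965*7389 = 14519385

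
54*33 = 1782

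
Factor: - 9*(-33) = 3^3*11^1 = 297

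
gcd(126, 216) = 18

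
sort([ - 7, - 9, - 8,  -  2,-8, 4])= [-9, - 8, - 8, - 7,-2,4 ] 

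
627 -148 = 479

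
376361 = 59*6379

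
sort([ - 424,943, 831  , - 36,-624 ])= [ - 624, - 424,-36,831,943 ] 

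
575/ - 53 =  - 11 + 8/53 = - 10.85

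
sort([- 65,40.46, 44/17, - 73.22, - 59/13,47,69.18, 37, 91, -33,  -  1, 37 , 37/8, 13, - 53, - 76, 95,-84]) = [-84 , - 76,-73.22,-65,  -  53, - 33, - 59/13, - 1,44/17, 37/8, 13,37, 37, 40.46,47, 69.18,91, 95 ]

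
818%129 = 44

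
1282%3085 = 1282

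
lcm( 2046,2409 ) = 149358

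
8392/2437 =3 + 1081/2437 = 3.44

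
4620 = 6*770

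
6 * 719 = 4314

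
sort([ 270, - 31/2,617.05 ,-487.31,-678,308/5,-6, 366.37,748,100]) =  [-678, - 487.31, - 31/2, - 6,308/5,100, 270,366.37, 617.05, 748 ] 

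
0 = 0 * 70668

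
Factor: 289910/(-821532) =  - 144955/410766 = -2^(-1)*3^( - 1)*5^1 * 53^1*223^( - 1)*307^( - 1)*547^1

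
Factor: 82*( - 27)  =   - 2214 =- 2^1*3^3 * 41^1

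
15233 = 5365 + 9868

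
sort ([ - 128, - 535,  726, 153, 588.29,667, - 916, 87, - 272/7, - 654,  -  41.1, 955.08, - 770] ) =[ - 916, - 770, - 654, - 535, - 128, - 41.1, - 272/7, 87,153, 588.29, 667 , 726,955.08 ] 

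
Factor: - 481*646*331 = -102850306 = -  2^1*13^1*17^1*19^1*37^1 * 331^1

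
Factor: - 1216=-2^6 * 19^1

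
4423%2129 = 165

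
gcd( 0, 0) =0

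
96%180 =96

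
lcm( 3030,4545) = 9090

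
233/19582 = 233/19582 = 0.01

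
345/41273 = 345/41273 = 0.01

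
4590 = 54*85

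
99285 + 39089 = 138374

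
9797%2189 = 1041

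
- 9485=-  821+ - 8664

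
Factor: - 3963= - 3^1*1321^1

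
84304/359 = 234 + 298/359 = 234.83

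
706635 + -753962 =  - 47327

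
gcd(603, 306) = 9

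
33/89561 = 33/89561= 0.00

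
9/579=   3/193 =0.02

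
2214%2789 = 2214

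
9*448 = 4032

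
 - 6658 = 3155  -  9813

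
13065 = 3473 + 9592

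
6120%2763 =594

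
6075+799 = 6874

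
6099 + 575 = 6674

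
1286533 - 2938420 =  - 1651887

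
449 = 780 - 331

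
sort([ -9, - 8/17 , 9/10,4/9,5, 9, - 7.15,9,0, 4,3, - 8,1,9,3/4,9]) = [ - 9, - 8,- 7.15,  -  8/17,0,4/9,  3/4 , 9/10,1, 3,4,5, 9, 9, 9,9] 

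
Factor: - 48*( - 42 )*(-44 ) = - 88704 = - 2^7*3^2*7^1*11^1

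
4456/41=108 + 28/41 = 108.68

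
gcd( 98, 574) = 14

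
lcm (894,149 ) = 894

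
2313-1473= 840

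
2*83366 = 166732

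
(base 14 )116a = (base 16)BDA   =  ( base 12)190A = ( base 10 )3034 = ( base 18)96A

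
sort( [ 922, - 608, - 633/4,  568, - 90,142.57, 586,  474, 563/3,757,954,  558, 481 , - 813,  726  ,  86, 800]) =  [ - 813, - 608, - 633/4 , - 90, 86,142.57,563/3,474,  481,  558, 568,586, 726, 757,800 , 922  ,  954]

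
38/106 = 19/53 = 0.36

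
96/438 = 16/73 = 0.22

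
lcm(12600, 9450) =37800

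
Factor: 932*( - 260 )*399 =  - 96685680 = - 2^4*3^1*5^1 * 7^1*13^1*19^1*233^1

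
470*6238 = 2931860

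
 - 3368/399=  - 3368/399 = - 8.44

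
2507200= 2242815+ 264385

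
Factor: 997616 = 2^4*62351^1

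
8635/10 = 863 + 1/2 = 863.50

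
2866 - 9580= - 6714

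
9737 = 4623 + 5114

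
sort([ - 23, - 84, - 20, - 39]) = [  -  84, - 39, - 23 ,  -  20]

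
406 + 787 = 1193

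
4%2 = 0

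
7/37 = 7/37 = 0.19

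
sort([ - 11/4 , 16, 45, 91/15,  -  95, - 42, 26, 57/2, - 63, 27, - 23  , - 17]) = [ - 95,  -  63, - 42, - 23, - 17,-11/4, 91/15,16, 26, 27,57/2, 45 ] 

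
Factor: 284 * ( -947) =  - 268948  =  - 2^2*71^1*947^1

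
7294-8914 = -1620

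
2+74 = 76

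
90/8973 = 10/997 = 0.01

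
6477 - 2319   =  4158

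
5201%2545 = 111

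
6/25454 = 3/12727 = 0.00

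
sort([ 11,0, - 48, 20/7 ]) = [ - 48, 0, 20/7,  11] 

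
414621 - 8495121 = -8080500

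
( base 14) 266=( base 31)fh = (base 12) 342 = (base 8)742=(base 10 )482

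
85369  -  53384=31985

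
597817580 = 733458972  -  135641392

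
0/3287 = 0 = 0.00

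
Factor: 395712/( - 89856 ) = - 229/52=- 2^( - 2 )*13^( - 1)*229^1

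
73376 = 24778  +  48598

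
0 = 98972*0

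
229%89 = 51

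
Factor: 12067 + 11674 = 23741 = 23741^1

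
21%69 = 21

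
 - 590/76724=-1+38067/38362 = -0.01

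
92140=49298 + 42842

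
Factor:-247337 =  - 247337^1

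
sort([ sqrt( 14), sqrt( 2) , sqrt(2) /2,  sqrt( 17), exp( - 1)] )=[ exp(-1 ), sqrt(2)/2,sqrt( 2), sqrt (14),  sqrt(17)] 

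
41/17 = 2  +  7/17 = 2.41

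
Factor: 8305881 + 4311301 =12617182 = 2^1*193^1*32687^1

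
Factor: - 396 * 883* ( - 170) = 59443560 =2^3*3^2 * 5^1 * 11^1*17^1 * 883^1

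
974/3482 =487/1741  =  0.28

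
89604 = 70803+18801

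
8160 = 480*17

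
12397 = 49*253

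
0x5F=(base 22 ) 47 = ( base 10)95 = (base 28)3B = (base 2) 1011111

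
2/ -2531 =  - 2/2531 = - 0.00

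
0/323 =0  =  0.00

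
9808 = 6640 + 3168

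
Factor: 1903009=29^1 *211^1*311^1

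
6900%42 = 12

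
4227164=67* 63092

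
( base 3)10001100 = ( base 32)25f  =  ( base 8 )4257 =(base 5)32343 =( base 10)2223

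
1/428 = 1/428 = 0.00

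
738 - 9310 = - 8572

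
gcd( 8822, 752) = 2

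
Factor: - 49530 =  - 2^1*3^1*5^1*13^1*127^1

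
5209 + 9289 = 14498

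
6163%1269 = 1087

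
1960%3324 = 1960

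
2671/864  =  2671/864 = 3.09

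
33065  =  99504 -66439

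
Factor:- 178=-2^1*89^1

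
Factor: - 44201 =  - 44201^1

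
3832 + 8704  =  12536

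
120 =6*20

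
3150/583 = 3150/583= 5.40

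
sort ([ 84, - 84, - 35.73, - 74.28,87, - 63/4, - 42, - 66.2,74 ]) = [ - 84  , - 74.28, - 66.2,-42, - 35.73,-63/4, 74, 84,87]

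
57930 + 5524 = 63454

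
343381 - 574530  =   - 231149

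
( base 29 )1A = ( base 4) 213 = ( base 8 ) 47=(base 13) 30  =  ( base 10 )39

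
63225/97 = 651 + 78/97 = 651.80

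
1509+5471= 6980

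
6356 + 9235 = 15591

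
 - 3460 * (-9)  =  31140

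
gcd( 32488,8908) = 524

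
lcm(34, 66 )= 1122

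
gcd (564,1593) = 3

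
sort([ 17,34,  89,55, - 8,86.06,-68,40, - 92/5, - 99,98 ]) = [ - 99 , - 68, - 92/5, - 8, 17,34,40,55, 86.06 , 89,98 ]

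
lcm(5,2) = 10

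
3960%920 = 280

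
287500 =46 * 6250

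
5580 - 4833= 747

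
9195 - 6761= 2434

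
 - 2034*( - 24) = 48816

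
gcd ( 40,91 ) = 1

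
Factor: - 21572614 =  -2^1*7^1*1540901^1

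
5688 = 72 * 79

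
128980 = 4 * 32245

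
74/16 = 4 + 5/8  =  4.62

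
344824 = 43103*8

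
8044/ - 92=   -2011/23 = - 87.43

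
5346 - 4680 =666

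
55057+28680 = 83737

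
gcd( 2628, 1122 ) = 6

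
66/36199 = 66/36199 =0.00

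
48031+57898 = 105929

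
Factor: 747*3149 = 2352303 = 3^2*47^1*67^1*83^1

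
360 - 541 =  - 181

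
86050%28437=739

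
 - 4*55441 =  -221764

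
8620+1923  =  10543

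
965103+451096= 1416199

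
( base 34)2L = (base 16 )59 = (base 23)3k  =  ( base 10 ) 89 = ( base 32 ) 2P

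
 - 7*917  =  - 6419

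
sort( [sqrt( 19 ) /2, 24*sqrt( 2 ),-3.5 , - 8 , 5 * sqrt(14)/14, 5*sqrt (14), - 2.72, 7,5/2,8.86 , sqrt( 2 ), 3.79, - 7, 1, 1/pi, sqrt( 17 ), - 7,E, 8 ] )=[ - 8, - 7,- 7,  -  3.5, - 2.72,  1/pi, 1, 5*sqrt( 14 ) /14,sqrt( 2),  sqrt( 19 ) /2,5/2, E,3.79, sqrt( 17),7, 8, 8.86, 5*sqrt(14 ), 24*sqrt( 2) ] 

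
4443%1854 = 735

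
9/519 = 3/173 = 0.02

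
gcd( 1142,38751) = 1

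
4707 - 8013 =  - 3306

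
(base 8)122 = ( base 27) 31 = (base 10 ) 82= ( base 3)10001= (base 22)3g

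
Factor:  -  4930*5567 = -27445310 = - 2^1*5^1*17^1*19^1*29^1*293^1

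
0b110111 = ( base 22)2b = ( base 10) 55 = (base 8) 67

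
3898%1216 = 250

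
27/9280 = 27/9280=0.00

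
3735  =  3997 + -262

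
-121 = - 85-36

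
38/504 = 19/252 =0.08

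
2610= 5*522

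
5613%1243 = 641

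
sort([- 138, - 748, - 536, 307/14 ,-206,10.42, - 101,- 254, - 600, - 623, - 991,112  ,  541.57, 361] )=[-991, - 748,-623, - 600,  -  536,-254, - 206, - 138,- 101 , 10.42,  307/14, 112,361, 541.57] 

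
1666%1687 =1666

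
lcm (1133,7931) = 7931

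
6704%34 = 6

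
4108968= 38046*108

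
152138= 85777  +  66361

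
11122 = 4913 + 6209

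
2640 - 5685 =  - 3045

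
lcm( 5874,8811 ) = 17622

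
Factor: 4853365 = 5^1* 11^1*79^1*1117^1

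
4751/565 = 8  +  231/565 = 8.41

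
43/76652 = 43/76652 = 0.00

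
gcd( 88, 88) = 88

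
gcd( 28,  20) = 4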